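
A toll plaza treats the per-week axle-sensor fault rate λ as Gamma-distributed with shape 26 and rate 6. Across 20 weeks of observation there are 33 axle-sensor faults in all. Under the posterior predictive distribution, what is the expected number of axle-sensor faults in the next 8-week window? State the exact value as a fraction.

Total count 33 over total exposure 20 weeks.
Posterior: α' = 26 + 33 = 59, β' = 6 + 20 = 26.
Predictive mean over an 8-week window = T·E[λ|data] = 8·59/26 = 236/13.

236/13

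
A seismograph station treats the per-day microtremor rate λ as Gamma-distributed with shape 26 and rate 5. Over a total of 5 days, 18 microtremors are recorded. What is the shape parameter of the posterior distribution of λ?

44

Total count 18 over total exposure 5 days.
Posterior: α' = 26 + 18 = 44, β' = 5 + 5 = 10.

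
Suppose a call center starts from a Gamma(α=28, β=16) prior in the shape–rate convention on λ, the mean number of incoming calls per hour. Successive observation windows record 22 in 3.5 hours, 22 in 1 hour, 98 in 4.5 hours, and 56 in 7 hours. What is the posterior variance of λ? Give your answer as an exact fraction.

113/512

Total count: 22 + 22 + 98 + 56 = 198.
Total exposure: 3.5 + 1 + 4.5 + 7 = 16 hours.
The Gamma prior is conjugate for the Poisson rate, so λ | data ~ Gamma(28+198, 16+16) = Gamma(226, 32).
Posterior variance = α'/β'² = 226/1024 = 113/512.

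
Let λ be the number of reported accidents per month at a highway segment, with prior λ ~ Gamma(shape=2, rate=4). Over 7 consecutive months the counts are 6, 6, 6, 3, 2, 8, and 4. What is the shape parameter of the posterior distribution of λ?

37

Total count: 6 + 6 + 6 + 3 + 2 + 8 + 4 = 35.
Total exposure: 7 months.
Gamma(α, β) with Poisson data over total exposure Σt gives posterior Gamma(α+Σx, β+Σt) = Gamma(37, 11).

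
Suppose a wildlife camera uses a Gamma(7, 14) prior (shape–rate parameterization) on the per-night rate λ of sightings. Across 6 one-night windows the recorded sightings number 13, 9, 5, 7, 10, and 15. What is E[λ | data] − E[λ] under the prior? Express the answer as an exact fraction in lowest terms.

14/5

Total count: 13 + 9 + 5 + 7 + 10 + 15 = 59.
Total exposure: 6 nights.
The Gamma prior is conjugate for the Poisson rate, so λ | data ~ Gamma(7+59, 14+6) = Gamma(66, 20).
Posterior mean = 66/20 = 33/10; prior mean = 7/14 = 1/2. Difference = 33/10 − 1/2 = 14/5.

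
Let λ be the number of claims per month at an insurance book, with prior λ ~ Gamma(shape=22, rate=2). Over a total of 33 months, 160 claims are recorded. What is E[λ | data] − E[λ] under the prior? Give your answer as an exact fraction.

-29/5

Total count 160 over total exposure 33 months.
Posterior: α' = 22 + 160 = 182, β' = 2 + 33 = 35.
Posterior mean = 182/35 = 26/5; prior mean = 22/2 = 11. Difference = 26/5 − 11 = -29/5.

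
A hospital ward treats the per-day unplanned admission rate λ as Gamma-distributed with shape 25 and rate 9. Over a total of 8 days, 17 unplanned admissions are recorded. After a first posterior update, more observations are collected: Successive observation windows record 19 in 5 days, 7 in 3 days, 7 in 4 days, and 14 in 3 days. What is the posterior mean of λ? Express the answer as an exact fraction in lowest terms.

89/32

Total count 17 over total exposure 8 days.
After the first batch: Gamma(25 + 17, 9 + 8) = Gamma(42, 17).
Total count: 19 + 7 + 7 + 14 = 47.
Total exposure: 5 + 3 + 4 + 3 = 15 days.
After the second batch: Gamma(42 + 47, 17 + 15) = Gamma(89, 32).
Posterior mean = α'/β' = 89/32.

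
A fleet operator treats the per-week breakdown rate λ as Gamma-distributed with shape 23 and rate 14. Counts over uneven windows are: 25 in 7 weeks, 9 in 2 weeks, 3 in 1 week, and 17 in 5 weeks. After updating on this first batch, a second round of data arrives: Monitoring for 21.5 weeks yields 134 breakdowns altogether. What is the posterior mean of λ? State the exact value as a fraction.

422/101

Total count: 25 + 9 + 3 + 17 = 54.
Total exposure: 7 + 2 + 1 + 5 = 15 weeks.
After the first batch: Gamma(23 + 54, 14 + 15) = Gamma(77, 29).
Total count 134 over total exposure 21.5 weeks.
After the second batch: Gamma(77 + 134, 29 + 21.5) = Gamma(211, 101/2).
Posterior mean = α'/β' = 211/(101/2) = 422/101.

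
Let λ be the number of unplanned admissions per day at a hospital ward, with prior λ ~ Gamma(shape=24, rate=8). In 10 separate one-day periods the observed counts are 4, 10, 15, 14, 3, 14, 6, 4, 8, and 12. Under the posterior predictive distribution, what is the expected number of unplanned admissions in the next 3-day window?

Total count: 4 + 10 + 15 + 14 + 3 + 14 + 6 + 4 + 8 + 12 = 90.
Total exposure: 10 days.
By Gamma–Poisson conjugacy, the posterior is Gamma(α + Σx, β + Σt) = Gamma(24 + 90, 8 + 10) = Gamma(114, 18).
Predictive mean over a 3-day window = T·E[λ|data] = 3·114/18 = 19.

19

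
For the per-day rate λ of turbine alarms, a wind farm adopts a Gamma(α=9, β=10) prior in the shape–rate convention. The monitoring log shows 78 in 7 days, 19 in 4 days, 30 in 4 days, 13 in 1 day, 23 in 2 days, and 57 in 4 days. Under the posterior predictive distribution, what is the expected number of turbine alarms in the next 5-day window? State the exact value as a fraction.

Total count: 78 + 19 + 30 + 13 + 23 + 57 = 220.
Total exposure: 7 + 4 + 4 + 1 + 2 + 4 = 22 days.
Gamma(α, β) with Poisson data over total exposure Σt gives posterior Gamma(α+Σx, β+Σt) = Gamma(229, 32).
Predictive mean over a 5-day window = T·E[λ|data] = 5·229/32 = 1145/32.

1145/32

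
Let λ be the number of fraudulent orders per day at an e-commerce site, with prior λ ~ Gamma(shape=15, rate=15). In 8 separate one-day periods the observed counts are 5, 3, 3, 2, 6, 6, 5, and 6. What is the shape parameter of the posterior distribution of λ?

Total count: 5 + 3 + 3 + 2 + 6 + 6 + 5 + 6 = 36.
Total exposure: 8 days.
Posterior: α' = 15 + 36 = 51, β' = 15 + 8 = 23.

51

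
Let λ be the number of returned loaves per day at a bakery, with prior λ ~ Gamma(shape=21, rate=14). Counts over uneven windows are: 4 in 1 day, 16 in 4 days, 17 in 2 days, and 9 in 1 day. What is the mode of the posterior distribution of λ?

Total count: 4 + 16 + 17 + 9 = 46.
Total exposure: 1 + 4 + 2 + 1 = 8 days.
By Gamma–Poisson conjugacy, the posterior is Gamma(α + Σx, β + Σt) = Gamma(21 + 46, 14 + 8) = Gamma(67, 22).
Posterior mode = (α'−1)/β' = 66/22 = 3.

3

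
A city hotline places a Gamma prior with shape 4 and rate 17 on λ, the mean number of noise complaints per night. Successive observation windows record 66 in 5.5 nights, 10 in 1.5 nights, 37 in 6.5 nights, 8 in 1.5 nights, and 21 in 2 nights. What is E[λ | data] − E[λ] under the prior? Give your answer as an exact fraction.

Total count: 66 + 10 + 37 + 8 + 21 = 142.
Total exposure: 5.5 + 1.5 + 6.5 + 1.5 + 2 = 17 nights.
By Gamma–Poisson conjugacy, the posterior is Gamma(α + Σx, β + Σt) = Gamma(4 + 142, 17 + 17) = Gamma(146, 34).
Posterior mean = 146/34 = 73/17; prior mean = 4/17 = 4/17. Difference = 73/17 − 4/17 = 69/17.

69/17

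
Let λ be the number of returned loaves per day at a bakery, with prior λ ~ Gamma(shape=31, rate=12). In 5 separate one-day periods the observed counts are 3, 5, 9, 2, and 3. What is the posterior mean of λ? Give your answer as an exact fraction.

53/17

Total count: 3 + 5 + 9 + 2 + 3 = 22.
Total exposure: 5 days.
Conjugate update: add total count to the shape and total exposure to the rate, giving Gamma(53, 17).
Posterior mean = α'/β' = 53/17.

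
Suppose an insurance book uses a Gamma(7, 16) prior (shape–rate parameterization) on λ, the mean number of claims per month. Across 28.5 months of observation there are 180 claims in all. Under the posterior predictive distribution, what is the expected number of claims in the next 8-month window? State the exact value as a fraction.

2992/89

Total count 180 over total exposure 28.5 months.
By Gamma–Poisson conjugacy, the posterior is Gamma(α + Σx, β + Σt) = Gamma(7 + 180, 16 + 28.5) = Gamma(187, 89/2).
Predictive mean over an 8-month window = T·E[λ|data] = 8·187/(89/2) = 2992/89.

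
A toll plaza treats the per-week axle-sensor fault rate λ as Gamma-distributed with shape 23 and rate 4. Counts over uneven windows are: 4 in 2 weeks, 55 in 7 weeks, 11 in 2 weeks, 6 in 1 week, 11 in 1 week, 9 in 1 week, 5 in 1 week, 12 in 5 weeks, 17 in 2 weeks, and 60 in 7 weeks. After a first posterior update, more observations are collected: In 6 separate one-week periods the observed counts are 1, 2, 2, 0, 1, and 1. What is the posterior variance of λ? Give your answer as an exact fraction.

220/1521

Total count: 4 + 55 + 11 + 6 + 11 + 9 + 5 + 12 + 17 + 60 = 190.
Total exposure: 2 + 7 + 2 + 1 + 1 + 1 + 1 + 5 + 2 + 7 = 29 weeks.
After the first batch: Gamma(23 + 190, 4 + 29) = Gamma(213, 33).
Total count: 1 + 2 + 2 + 0 + 1 + 1 = 7.
Total exposure: 6 weeks.
After the second batch: Gamma(213 + 7, 33 + 6) = Gamma(220, 39).
Posterior variance = α'/β'² = 220/1521.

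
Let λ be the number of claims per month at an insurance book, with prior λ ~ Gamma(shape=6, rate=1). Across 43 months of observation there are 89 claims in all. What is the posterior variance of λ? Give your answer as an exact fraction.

95/1936

Total count 89 over total exposure 43 months.
By Gamma–Poisson conjugacy, the posterior is Gamma(α + Σx, β + Σt) = Gamma(6 + 89, 1 + 43) = Gamma(95, 44).
Posterior variance = α'/β'² = 95/1936.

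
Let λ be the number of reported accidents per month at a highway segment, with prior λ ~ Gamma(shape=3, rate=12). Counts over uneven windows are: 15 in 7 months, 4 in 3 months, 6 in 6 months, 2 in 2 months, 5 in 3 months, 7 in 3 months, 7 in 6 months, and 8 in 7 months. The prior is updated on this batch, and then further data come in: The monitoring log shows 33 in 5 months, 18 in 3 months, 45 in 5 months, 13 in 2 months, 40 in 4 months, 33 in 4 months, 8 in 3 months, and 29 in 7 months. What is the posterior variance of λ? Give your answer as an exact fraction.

69/1681

Total count: 15 + 4 + 6 + 2 + 5 + 7 + 7 + 8 = 54.
Total exposure: 7 + 3 + 6 + 2 + 3 + 3 + 6 + 7 = 37 months.
After the first batch: Gamma(3 + 54, 12 + 37) = Gamma(57, 49).
Total count: 33 + 18 + 45 + 13 + 40 + 33 + 8 + 29 = 219.
Total exposure: 5 + 3 + 5 + 2 + 4 + 4 + 3 + 7 = 33 months.
After the second batch: Gamma(57 + 219, 49 + 33) = Gamma(276, 82).
Posterior variance = α'/β'² = 276/6724 = 69/1681.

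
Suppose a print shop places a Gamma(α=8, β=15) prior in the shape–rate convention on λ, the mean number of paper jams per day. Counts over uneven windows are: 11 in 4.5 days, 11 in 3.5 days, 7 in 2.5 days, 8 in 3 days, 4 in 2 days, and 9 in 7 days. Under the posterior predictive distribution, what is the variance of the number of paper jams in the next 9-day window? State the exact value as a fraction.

Total count: 11 + 11 + 7 + 8 + 4 + 9 = 50.
Total exposure: 4.5 + 3.5 + 2.5 + 3 + 2 + 7 = 22.5 days.
Gamma(α, β) with Poisson data over total exposure Σt gives posterior Gamma(α+Σx, β+Σt) = Gamma(58, 75/2).
The posterior predictive for a window of length T is Negative Binomial with variance T·α'·(β'+T)/β'² = 9·58·(93/2)/(5625/4) = 10788/625.

10788/625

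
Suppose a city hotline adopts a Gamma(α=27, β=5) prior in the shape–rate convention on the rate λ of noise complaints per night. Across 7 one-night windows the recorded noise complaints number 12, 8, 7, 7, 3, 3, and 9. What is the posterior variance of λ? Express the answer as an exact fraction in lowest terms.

19/36

Total count: 12 + 8 + 7 + 7 + 3 + 3 + 9 = 49.
Total exposure: 7 nights.
Conjugate update: add total count to the shape and total exposure to the rate, giving Gamma(76, 12).
Posterior variance = α'/β'² = 76/144 = 19/36.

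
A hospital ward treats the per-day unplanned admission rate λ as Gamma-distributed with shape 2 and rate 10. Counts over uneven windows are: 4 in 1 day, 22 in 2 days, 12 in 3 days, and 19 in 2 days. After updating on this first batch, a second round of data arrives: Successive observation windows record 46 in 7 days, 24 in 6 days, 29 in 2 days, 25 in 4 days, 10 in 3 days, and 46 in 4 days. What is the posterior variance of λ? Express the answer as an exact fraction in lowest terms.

239/1936

Total count: 4 + 22 + 12 + 19 = 57.
Total exposure: 1 + 2 + 3 + 2 = 8 days.
After the first batch: Gamma(2 + 57, 10 + 8) = Gamma(59, 18).
Total count: 46 + 24 + 29 + 25 + 10 + 46 = 180.
Total exposure: 7 + 6 + 2 + 4 + 3 + 4 = 26 days.
After the second batch: Gamma(59 + 180, 18 + 26) = Gamma(239, 44).
Posterior variance = α'/β'² = 239/1936.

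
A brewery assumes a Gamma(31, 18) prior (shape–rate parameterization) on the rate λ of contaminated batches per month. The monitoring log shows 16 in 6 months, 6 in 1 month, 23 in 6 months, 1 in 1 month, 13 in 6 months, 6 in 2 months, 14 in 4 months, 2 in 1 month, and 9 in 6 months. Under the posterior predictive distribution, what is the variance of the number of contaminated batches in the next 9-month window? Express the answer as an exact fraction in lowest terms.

7260/289

Total count: 16 + 6 + 23 + 1 + 13 + 6 + 14 + 2 + 9 = 90.
Total exposure: 6 + 1 + 6 + 1 + 6 + 2 + 4 + 1 + 6 = 33 months.
Gamma(α, β) with Poisson data over total exposure Σt gives posterior Gamma(α+Σx, β+Σt) = Gamma(121, 51).
The posterior predictive for a window of length T is Negative Binomial with variance T·α'·(β'+T)/β'² = 9·121·60/2601 = 7260/289.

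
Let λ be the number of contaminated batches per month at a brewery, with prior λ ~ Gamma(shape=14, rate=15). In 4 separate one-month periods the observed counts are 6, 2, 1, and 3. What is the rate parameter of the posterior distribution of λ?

19

Total count: 6 + 2 + 1 + 3 = 12.
Total exposure: 4 months.
The Gamma prior is conjugate for the Poisson rate, so λ | data ~ Gamma(14+12, 15+4) = Gamma(26, 19).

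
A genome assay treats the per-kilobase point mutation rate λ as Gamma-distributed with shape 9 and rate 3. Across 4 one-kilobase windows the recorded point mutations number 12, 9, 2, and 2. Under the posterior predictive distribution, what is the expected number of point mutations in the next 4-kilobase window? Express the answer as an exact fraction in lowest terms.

136/7

Total count: 12 + 9 + 2 + 2 = 25.
Total exposure: 4 kilobases.
The Gamma prior is conjugate for the Poisson rate, so λ | data ~ Gamma(9+25, 3+4) = Gamma(34, 7).
Predictive mean over a 4-kilobase window = T·E[λ|data] = 4·34/7 = 136/7.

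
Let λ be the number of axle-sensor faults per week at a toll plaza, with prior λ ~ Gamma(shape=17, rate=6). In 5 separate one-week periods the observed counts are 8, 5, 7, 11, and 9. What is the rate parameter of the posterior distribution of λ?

Total count: 8 + 5 + 7 + 11 + 9 = 40.
Total exposure: 5 weeks.
Posterior: α' = 17 + 40 = 57, β' = 6 + 5 = 11.

11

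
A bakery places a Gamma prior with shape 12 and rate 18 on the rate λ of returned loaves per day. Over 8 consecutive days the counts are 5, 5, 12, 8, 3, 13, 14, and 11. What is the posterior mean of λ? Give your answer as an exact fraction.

83/26

Total count: 5 + 5 + 12 + 8 + 3 + 13 + 14 + 11 = 71.
Total exposure: 8 days.
Gamma(α, β) with Poisson data over total exposure Σt gives posterior Gamma(α+Σx, β+Σt) = Gamma(83, 26).
Posterior mean = α'/β' = 83/26.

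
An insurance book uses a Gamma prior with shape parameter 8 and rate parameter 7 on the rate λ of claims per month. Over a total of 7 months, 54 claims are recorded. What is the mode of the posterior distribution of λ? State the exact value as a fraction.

Total count 54 over total exposure 7 months.
By Gamma–Poisson conjugacy, the posterior is Gamma(α + Σx, β + Σt) = Gamma(8 + 54, 7 + 7) = Gamma(62, 14).
Posterior mode = (α'−1)/β' = 61/14.

61/14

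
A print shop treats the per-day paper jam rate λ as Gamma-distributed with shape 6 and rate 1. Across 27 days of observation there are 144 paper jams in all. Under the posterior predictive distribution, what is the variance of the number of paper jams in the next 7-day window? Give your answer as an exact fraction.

Total count 144 over total exposure 27 days.
By Gamma–Poisson conjugacy, the posterior is Gamma(α + Σx, β + Σt) = Gamma(6 + 144, 1 + 27) = Gamma(150, 28).
The posterior predictive for a window of length T is Negative Binomial with variance T·α'·(β'+T)/β'² = 7·150·35/784 = 375/8.

375/8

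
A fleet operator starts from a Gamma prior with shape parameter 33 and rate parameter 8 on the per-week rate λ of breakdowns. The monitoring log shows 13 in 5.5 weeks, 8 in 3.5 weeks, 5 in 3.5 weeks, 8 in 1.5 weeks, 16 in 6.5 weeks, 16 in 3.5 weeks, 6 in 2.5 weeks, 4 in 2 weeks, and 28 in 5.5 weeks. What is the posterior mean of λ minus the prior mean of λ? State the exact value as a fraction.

Total count: 13 + 8 + 5 + 8 + 16 + 16 + 6 + 4 + 28 = 104.
Total exposure: 5.5 + 3.5 + 3.5 + 1.5 + 6.5 + 3.5 + 2.5 + 2 + 5.5 = 34 weeks.
Posterior: α' = 33 + 104 = 137, β' = 8 + 34 = 42.
Posterior mean = 137/42 = 137/42; prior mean = 33/8 = 33/8. Difference = 137/42 − 33/8 = -145/168.

-145/168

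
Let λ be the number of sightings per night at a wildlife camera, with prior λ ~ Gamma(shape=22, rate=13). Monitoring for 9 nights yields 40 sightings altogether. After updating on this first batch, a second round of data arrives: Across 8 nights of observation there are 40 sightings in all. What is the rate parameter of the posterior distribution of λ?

30

Total count 40 over total exposure 9 nights.
After the first batch: Gamma(22 + 40, 13 + 9) = Gamma(62, 22).
Total count 40 over total exposure 8 nights.
After the second batch: Gamma(62 + 40, 22 + 8) = Gamma(102, 30).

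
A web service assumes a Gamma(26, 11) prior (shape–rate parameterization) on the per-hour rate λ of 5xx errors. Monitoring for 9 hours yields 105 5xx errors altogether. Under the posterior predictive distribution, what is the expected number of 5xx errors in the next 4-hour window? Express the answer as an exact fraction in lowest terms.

Total count 105 over total exposure 9 hours.
Conjugate update: add total count to the shape and total exposure to the rate, giving Gamma(131, 20).
Predictive mean over a 4-hour window = T·E[λ|data] = 4·131/20 = 131/5.

131/5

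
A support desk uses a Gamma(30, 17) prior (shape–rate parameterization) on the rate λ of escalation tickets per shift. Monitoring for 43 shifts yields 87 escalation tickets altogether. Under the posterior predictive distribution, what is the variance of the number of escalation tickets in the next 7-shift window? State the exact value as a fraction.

6097/400

Total count 87 over total exposure 43 shifts.
Conjugate update: add total count to the shape and total exposure to the rate, giving Gamma(117, 60).
The posterior predictive for a window of length T is Negative Binomial with variance T·α'·(β'+T)/β'² = 7·117·67/3600 = 6097/400.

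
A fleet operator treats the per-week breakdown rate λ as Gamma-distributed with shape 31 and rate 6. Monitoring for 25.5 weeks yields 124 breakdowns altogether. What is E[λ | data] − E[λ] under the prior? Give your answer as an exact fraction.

-31/126

Total count 124 over total exposure 25.5 weeks.
Conjugate update: add total count to the shape and total exposure to the rate, giving Gamma(155, 63/2).
Posterior mean = 155/(63/2) = 310/63; prior mean = 31/6 = 31/6. Difference = 310/63 − 31/6 = -31/126.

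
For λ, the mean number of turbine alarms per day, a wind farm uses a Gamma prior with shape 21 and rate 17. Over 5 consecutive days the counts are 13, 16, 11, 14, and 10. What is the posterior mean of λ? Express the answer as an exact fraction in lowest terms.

85/22

Total count: 13 + 16 + 11 + 14 + 10 = 64.
Total exposure: 5 days.
Posterior: α' = 21 + 64 = 85, β' = 17 + 5 = 22.
Posterior mean = α'/β' = 85/22.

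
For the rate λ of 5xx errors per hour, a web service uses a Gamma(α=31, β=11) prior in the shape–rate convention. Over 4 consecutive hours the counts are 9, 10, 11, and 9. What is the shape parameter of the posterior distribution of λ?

70

Total count: 9 + 10 + 11 + 9 = 39.
Total exposure: 4 hours.
By Gamma–Poisson conjugacy, the posterior is Gamma(α + Σx, β + Σt) = Gamma(31 + 39, 11 + 4) = Gamma(70, 15).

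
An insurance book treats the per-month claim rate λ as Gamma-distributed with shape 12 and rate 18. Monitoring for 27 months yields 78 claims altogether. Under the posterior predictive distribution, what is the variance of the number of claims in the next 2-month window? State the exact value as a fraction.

188/45

Total count 78 over total exposure 27 months.
Conjugate update: add total count to the shape and total exposure to the rate, giving Gamma(90, 45).
The posterior predictive for a window of length T is Negative Binomial with variance T·α'·(β'+T)/β'² = 2·90·47/2025 = 188/45.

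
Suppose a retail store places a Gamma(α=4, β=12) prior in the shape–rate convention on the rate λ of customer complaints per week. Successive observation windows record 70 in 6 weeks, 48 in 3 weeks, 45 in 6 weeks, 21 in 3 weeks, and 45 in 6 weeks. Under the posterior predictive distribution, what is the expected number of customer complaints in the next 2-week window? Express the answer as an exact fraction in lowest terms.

Total count: 70 + 48 + 45 + 21 + 45 = 229.
Total exposure: 6 + 3 + 6 + 3 + 6 = 24 weeks.
The Gamma prior is conjugate for the Poisson rate, so λ | data ~ Gamma(4+229, 12+24) = Gamma(233, 36).
Predictive mean over a 2-week window = T·E[λ|data] = 2·233/36 = 233/18.

233/18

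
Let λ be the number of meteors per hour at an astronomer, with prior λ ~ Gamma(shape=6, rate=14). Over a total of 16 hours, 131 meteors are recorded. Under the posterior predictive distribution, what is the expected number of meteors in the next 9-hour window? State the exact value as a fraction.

411/10

Total count 131 over total exposure 16 hours.
The Gamma prior is conjugate for the Poisson rate, so λ | data ~ Gamma(6+131, 14+16) = Gamma(137, 30).
Predictive mean over a 9-hour window = T·E[λ|data] = 9·137/30 = 411/10.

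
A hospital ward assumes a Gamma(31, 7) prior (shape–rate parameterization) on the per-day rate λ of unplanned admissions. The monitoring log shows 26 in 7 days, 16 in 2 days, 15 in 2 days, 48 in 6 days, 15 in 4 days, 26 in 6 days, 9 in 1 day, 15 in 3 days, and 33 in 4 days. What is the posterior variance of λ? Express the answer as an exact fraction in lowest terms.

13/98

Total count: 26 + 16 + 15 + 48 + 15 + 26 + 9 + 15 + 33 = 203.
Total exposure: 7 + 2 + 2 + 6 + 4 + 6 + 1 + 3 + 4 = 35 days.
Posterior: α' = 31 + 203 = 234, β' = 7 + 35 = 42.
Posterior variance = α'/β'² = 234/1764 = 13/98.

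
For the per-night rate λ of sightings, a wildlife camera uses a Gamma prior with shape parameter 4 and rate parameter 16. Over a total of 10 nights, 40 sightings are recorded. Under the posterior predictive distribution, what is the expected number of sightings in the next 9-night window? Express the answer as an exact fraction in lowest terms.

Total count 40 over total exposure 10 nights.
Posterior: α' = 4 + 40 = 44, β' = 16 + 10 = 26.
Predictive mean over a 9-night window = T·E[λ|data] = 9·44/26 = 198/13.

198/13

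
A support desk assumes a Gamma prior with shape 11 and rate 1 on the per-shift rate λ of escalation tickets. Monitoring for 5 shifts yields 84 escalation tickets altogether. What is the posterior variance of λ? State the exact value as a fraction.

Total count 84 over total exposure 5 shifts.
Posterior: α' = 11 + 84 = 95, β' = 1 + 5 = 6.
Posterior variance = α'/β'² = 95/36.

95/36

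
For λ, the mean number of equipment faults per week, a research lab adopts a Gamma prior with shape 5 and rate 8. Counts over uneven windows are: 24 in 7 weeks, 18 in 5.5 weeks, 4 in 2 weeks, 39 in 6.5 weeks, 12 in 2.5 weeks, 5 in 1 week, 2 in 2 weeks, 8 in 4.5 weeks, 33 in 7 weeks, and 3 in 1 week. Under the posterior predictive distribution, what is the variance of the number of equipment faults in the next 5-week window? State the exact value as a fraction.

Total count: 24 + 18 + 4 + 39 + 12 + 5 + 2 + 8 + 33 + 3 = 148.
Total exposure: 7 + 5.5 + 2 + 6.5 + 2.5 + 1 + 2 + 4.5 + 7 + 1 = 39 weeks.
Gamma(α, β) with Poisson data over total exposure Σt gives posterior Gamma(α+Σx, β+Σt) = Gamma(153, 47).
The posterior predictive for a window of length T is Negative Binomial with variance T·α'·(β'+T)/β'² = 5·153·52/2209 = 39780/2209.

39780/2209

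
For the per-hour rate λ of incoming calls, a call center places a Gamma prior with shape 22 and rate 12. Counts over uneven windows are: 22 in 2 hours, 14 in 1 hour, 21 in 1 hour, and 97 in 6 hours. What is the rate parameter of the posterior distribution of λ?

22

Total count: 22 + 14 + 21 + 97 = 154.
Total exposure: 2 + 1 + 1 + 6 = 10 hours.
Posterior: α' = 22 + 154 = 176, β' = 12 + 10 = 22.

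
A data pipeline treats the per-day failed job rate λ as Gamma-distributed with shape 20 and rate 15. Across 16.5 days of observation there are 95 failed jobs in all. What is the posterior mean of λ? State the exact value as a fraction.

230/63

Total count 95 over total exposure 16.5 days.
The Gamma prior is conjugate for the Poisson rate, so λ | data ~ Gamma(20+95, 15+16.5) = Gamma(115, 63/2).
Posterior mean = α'/β' = 115/(63/2) = 230/63.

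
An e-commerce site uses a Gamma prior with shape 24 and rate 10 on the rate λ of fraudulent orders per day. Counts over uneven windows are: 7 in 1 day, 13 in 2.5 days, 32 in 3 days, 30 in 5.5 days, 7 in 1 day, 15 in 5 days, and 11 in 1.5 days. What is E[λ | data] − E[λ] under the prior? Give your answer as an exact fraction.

Total count: 7 + 13 + 32 + 30 + 7 + 15 + 11 = 115.
Total exposure: 1 + 2.5 + 3 + 5.5 + 1 + 5 + 1.5 = 19.5 days.
The Gamma prior is conjugate for the Poisson rate, so λ | data ~ Gamma(24+115, 10+19.5) = Gamma(139, 59/2).
Posterior mean = 139/(59/2) = 278/59; prior mean = 24/10 = 12/5. Difference = 278/59 − 12/5 = 682/295.

682/295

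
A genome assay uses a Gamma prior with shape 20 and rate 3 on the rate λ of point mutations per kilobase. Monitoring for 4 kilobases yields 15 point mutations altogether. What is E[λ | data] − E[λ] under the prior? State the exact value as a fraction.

Total count 15 over total exposure 4 kilobases.
Gamma(α, β) with Poisson data over total exposure Σt gives posterior Gamma(α+Σx, β+Σt) = Gamma(35, 7).
Posterior mean = 35/7 = 5; prior mean = 20/3 = 20/3. Difference = 5 − 20/3 = -5/3.

-5/3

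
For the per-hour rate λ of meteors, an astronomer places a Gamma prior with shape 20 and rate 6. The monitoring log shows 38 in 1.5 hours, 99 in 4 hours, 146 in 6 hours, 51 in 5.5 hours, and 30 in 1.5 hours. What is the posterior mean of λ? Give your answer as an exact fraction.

768/49

Total count: 38 + 99 + 146 + 51 + 30 = 364.
Total exposure: 1.5 + 4 + 6 + 5.5 + 1.5 = 18.5 hours.
Posterior: α' = 20 + 364 = 384, β' = 6 + 18.5 = 49/2.
Posterior mean = α'/β' = 384/(49/2) = 768/49.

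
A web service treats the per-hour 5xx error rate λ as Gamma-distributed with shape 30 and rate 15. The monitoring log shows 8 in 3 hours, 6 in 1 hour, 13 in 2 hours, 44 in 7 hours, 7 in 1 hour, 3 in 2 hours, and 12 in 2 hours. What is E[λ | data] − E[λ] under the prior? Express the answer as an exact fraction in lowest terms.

19/11

Total count: 8 + 6 + 13 + 44 + 7 + 3 + 12 = 93.
Total exposure: 3 + 1 + 2 + 7 + 1 + 2 + 2 = 18 hours.
Conjugate update: add total count to the shape and total exposure to the rate, giving Gamma(123, 33).
Posterior mean = 123/33 = 41/11; prior mean = 30/15 = 2. Difference = 41/11 − 2 = 19/11.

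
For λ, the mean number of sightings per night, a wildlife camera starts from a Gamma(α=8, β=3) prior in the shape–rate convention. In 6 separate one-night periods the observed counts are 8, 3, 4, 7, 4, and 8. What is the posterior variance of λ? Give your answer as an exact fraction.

Total count: 8 + 3 + 4 + 7 + 4 + 8 = 34.
Total exposure: 6 nights.
By Gamma–Poisson conjugacy, the posterior is Gamma(α + Σx, β + Σt) = Gamma(8 + 34, 3 + 6) = Gamma(42, 9).
Posterior variance = α'/β'² = 42/81 = 14/27.

14/27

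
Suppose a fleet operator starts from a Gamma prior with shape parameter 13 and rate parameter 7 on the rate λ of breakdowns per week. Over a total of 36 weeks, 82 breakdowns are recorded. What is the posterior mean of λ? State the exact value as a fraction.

95/43

Total count 82 over total exposure 36 weeks.
Conjugate update: add total count to the shape and total exposure to the rate, giving Gamma(95, 43).
Posterior mean = α'/β' = 95/43.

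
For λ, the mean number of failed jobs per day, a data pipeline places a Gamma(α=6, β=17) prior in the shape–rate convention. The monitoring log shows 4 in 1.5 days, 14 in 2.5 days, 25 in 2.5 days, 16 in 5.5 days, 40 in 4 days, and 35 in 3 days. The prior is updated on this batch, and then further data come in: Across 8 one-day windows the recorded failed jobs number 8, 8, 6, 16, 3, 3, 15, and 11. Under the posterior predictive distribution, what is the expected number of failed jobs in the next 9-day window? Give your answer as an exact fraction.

945/22

Total count: 4 + 14 + 25 + 16 + 40 + 35 = 134.
Total exposure: 1.5 + 2.5 + 2.5 + 5.5 + 4 + 3 = 19 days.
After the first batch: Gamma(6 + 134, 17 + 19) = Gamma(140, 36).
Total count: 8 + 8 + 6 + 16 + 3 + 3 + 15 + 11 = 70.
Total exposure: 8 days.
After the second batch: Gamma(140 + 70, 36 + 8) = Gamma(210, 44).
Predictive mean over a 9-day window = T·E[λ|data] = 9·210/44 = 945/22.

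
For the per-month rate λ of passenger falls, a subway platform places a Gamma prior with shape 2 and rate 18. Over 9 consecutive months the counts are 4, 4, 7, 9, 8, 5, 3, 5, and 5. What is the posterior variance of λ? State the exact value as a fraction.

Total count: 4 + 4 + 7 + 9 + 8 + 5 + 3 + 5 + 5 = 50.
Total exposure: 9 months.
By Gamma–Poisson conjugacy, the posterior is Gamma(α + Σx, β + Σt) = Gamma(2 + 50, 18 + 9) = Gamma(52, 27).
Posterior variance = α'/β'² = 52/729.

52/729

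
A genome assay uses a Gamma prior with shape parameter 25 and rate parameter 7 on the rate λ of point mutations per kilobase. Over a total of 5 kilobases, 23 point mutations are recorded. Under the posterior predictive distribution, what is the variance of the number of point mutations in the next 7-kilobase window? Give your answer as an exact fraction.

Total count 23 over total exposure 5 kilobases.
By Gamma–Poisson conjugacy, the posterior is Gamma(α + Σx, β + Σt) = Gamma(25 + 23, 7 + 5) = Gamma(48, 12).
The posterior predictive for a window of length T is Negative Binomial with variance T·α'·(β'+T)/β'² = 7·48·19/144 = 133/3.

133/3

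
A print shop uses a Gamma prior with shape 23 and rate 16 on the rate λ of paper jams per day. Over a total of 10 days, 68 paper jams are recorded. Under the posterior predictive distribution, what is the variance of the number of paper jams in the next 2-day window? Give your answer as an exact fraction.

98/13

Total count 68 over total exposure 10 days.
By Gamma–Poisson conjugacy, the posterior is Gamma(α + Σx, β + Σt) = Gamma(23 + 68, 16 + 10) = Gamma(91, 26).
The posterior predictive for a window of length T is Negative Binomial with variance T·α'·(β'+T)/β'² = 2·91·28/676 = 98/13.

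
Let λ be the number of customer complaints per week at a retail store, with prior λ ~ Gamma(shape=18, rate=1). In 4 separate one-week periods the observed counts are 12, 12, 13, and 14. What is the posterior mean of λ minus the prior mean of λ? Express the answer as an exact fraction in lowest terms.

-21/5

Total count: 12 + 12 + 13 + 14 = 51.
Total exposure: 4 weeks.
Posterior: α' = 18 + 51 = 69, β' = 1 + 4 = 5.
Posterior mean = 69/5 = 69/5; prior mean = 18/1 = 18. Difference = 69/5 − 18 = -21/5.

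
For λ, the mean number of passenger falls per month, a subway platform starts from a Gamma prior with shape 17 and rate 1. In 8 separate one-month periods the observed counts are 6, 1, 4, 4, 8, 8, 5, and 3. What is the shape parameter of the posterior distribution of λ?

Total count: 6 + 1 + 4 + 4 + 8 + 8 + 5 + 3 = 39.
Total exposure: 8 months.
Gamma(α, β) with Poisson data over total exposure Σt gives posterior Gamma(α+Σx, β+Σt) = Gamma(56, 9).

56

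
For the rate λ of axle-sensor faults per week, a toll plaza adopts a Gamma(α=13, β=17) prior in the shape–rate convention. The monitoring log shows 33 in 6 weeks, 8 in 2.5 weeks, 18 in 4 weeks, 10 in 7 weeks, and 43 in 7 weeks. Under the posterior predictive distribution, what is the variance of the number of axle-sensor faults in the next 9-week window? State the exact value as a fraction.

26250/841

Total count: 33 + 8 + 18 + 10 + 43 = 112.
Total exposure: 6 + 2.5 + 4 + 7 + 7 = 26.5 weeks.
By Gamma–Poisson conjugacy, the posterior is Gamma(α + Σx, β + Σt) = Gamma(13 + 112, 17 + 26.5) = Gamma(125, 87/2).
The posterior predictive for a window of length T is Negative Binomial with variance T·α'·(β'+T)/β'² = 9·125·(105/2)/(7569/4) = 26250/841.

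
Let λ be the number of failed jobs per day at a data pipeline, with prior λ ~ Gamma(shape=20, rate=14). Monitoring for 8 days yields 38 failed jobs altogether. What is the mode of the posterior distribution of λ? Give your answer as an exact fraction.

Total count 38 over total exposure 8 days.
Posterior: α' = 20 + 38 = 58, β' = 14 + 8 = 22.
Posterior mode = (α'−1)/β' = 57/22.

57/22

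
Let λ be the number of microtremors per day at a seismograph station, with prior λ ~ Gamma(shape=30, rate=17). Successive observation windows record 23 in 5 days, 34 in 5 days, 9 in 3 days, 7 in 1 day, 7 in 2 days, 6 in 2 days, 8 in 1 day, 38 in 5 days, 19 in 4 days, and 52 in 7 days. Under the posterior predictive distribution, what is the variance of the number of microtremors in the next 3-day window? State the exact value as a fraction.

Total count: 23 + 34 + 9 + 7 + 7 + 6 + 8 + 38 + 19 + 52 = 203.
Total exposure: 5 + 5 + 3 + 1 + 2 + 2 + 1 + 5 + 4 + 7 = 35 days.
By Gamma–Poisson conjugacy, the posterior is Gamma(α + Σx, β + Σt) = Gamma(30 + 203, 17 + 35) = Gamma(233, 52).
The posterior predictive for a window of length T is Negative Binomial with variance T·α'·(β'+T)/β'² = 3·233·55/2704 = 38445/2704.

38445/2704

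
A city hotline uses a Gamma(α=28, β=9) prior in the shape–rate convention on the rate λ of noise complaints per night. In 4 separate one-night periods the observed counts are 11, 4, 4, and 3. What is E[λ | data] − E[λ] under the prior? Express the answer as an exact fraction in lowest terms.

86/117

Total count: 11 + 4 + 4 + 3 = 22.
Total exposure: 4 nights.
Gamma(α, β) with Poisson data over total exposure Σt gives posterior Gamma(α+Σx, β+Σt) = Gamma(50, 13).
Posterior mean = 50/13 = 50/13; prior mean = 28/9 = 28/9. Difference = 50/13 − 28/9 = 86/117.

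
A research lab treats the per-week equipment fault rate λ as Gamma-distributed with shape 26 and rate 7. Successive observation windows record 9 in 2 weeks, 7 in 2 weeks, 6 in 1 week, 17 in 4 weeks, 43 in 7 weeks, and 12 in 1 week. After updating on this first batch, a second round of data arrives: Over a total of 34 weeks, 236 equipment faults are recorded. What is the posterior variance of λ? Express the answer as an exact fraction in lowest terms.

89/841

Total count: 9 + 7 + 6 + 17 + 43 + 12 = 94.
Total exposure: 2 + 2 + 1 + 4 + 7 + 1 = 17 weeks.
After the first batch: Gamma(26 + 94, 7 + 17) = Gamma(120, 24).
Total count 236 over total exposure 34 weeks.
After the second batch: Gamma(120 + 236, 24 + 34) = Gamma(356, 58).
Posterior variance = α'/β'² = 356/3364 = 89/841.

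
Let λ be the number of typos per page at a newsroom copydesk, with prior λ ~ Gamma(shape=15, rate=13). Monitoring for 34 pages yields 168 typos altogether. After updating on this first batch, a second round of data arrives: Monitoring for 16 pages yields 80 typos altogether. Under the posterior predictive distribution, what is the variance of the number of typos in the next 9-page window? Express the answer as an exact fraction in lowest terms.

2104/49

Total count 168 over total exposure 34 pages.
After the first batch: Gamma(15 + 168, 13 + 34) = Gamma(183, 47).
Total count 80 over total exposure 16 pages.
After the second batch: Gamma(183 + 80, 47 + 16) = Gamma(263, 63).
The posterior predictive for a window of length T is Negative Binomial with variance T·α'·(β'+T)/β'² = 9·263·72/3969 = 2104/49.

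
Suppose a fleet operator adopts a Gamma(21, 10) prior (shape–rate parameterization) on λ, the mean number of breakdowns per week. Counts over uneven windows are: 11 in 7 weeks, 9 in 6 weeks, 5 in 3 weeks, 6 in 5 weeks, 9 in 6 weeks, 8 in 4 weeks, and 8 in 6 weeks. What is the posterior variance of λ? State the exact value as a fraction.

Total count: 11 + 9 + 5 + 6 + 9 + 8 + 8 = 56.
Total exposure: 7 + 6 + 3 + 5 + 6 + 4 + 6 = 37 weeks.
By Gamma–Poisson conjugacy, the posterior is Gamma(α + Σx, β + Σt) = Gamma(21 + 56, 10 + 37) = Gamma(77, 47).
Posterior variance = α'/β'² = 77/2209.

77/2209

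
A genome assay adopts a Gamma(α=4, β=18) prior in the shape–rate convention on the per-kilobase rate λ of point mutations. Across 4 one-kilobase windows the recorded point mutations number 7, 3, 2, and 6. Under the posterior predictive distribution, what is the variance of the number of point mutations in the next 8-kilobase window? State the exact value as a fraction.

120/11

Total count: 7 + 3 + 2 + 6 = 18.
Total exposure: 4 kilobases.
By Gamma–Poisson conjugacy, the posterior is Gamma(α + Σx, β + Σt) = Gamma(4 + 18, 18 + 4) = Gamma(22, 22).
The posterior predictive for a window of length T is Negative Binomial with variance T·α'·(β'+T)/β'² = 8·22·30/484 = 120/11.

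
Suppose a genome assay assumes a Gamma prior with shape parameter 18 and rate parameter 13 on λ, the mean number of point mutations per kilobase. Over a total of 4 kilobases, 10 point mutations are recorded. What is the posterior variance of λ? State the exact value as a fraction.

28/289

Total count 10 over total exposure 4 kilobases.
By Gamma–Poisson conjugacy, the posterior is Gamma(α + Σx, β + Σt) = Gamma(18 + 10, 13 + 4) = Gamma(28, 17).
Posterior variance = α'/β'² = 28/289.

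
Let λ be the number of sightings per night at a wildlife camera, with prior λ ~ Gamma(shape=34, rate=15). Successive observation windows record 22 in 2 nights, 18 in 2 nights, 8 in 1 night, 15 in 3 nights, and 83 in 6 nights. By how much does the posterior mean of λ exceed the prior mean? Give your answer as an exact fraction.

Total count: 22 + 18 + 8 + 15 + 83 = 146.
Total exposure: 2 + 2 + 1 + 3 + 6 = 14 nights.
By Gamma–Poisson conjugacy, the posterior is Gamma(α + Σx, β + Σt) = Gamma(34 + 146, 15 + 14) = Gamma(180, 29).
Posterior mean = 180/29 = 180/29; prior mean = 34/15 = 34/15. Difference = 180/29 − 34/15 = 1714/435.

1714/435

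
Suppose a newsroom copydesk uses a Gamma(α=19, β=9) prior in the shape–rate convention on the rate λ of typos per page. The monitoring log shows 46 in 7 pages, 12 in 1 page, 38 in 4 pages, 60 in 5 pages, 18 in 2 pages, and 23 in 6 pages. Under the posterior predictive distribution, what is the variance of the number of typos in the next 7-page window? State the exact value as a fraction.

15498/289

Total count: 46 + 12 + 38 + 60 + 18 + 23 = 197.
Total exposure: 7 + 1 + 4 + 5 + 2 + 6 = 25 pages.
Gamma(α, β) with Poisson data over total exposure Σt gives posterior Gamma(α+Σx, β+Σt) = Gamma(216, 34).
The posterior predictive for a window of length T is Negative Binomial with variance T·α'·(β'+T)/β'² = 7·216·41/1156 = 15498/289.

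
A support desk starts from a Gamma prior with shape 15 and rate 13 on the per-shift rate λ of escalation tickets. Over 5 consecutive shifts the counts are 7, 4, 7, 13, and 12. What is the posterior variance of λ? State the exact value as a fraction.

29/162

Total count: 7 + 4 + 7 + 13 + 12 = 43.
Total exposure: 5 shifts.
Gamma(α, β) with Poisson data over total exposure Σt gives posterior Gamma(α+Σx, β+Σt) = Gamma(58, 18).
Posterior variance = α'/β'² = 58/324 = 29/162.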